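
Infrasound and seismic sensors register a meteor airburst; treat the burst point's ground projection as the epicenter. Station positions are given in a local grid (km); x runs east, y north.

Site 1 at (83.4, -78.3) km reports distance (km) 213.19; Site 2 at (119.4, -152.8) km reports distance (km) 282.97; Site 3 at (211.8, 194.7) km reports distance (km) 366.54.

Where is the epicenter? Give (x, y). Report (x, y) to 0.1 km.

Circle about each station: (x − 83.4)² + (y + 78.3)² = 213.19²; (x − 119.4)² + (y + 152.8)² = 282.97²; (x − 211.8)² + (y − 194.7)² = 366.54².
Subtracting pairs of circle equations eliminates x²+y² and gives linear equations (the radical axes):
72.0 x − 149.0 y = -10104.29
256.8 x + 546.0 y = -19220.72
Solving the 2×2 system: x ≈ -108.0, y ≈ 15.6 km.

-108.0 km east, 15.6 km north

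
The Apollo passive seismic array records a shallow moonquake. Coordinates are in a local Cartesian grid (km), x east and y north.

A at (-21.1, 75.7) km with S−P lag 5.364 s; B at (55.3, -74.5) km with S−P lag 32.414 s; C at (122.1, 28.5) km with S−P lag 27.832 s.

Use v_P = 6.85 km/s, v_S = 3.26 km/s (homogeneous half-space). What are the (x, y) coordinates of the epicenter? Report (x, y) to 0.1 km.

x ≈ -32.1 km, y ≈ 107.2 km

Distance from S−P lag: d = Δt · v_P v_S / (v_P − v_S) = Δt · (6.85·3.26)/(6.85−3.26) ≈ 6.2203·Δt.
So d_A = 33.37, d_B = 201.63, d_C = 173.12 km.
Circle about each station: (x + 21.1)² + (y − 75.7)² = 33.37²; (x − 55.3)² + (y + 74.5)² = 201.63²; (x − 122.1)² + (y − 28.5)² = 173.12².
Subtracting the A equation from the B and C equations removes the quadratic terms:
152.8 x − 300.4 y = -37108.46
286.4 x − 94.4 y = -19312.02
Solving the 2×2 system: x ≈ -32.1, y ≈ 107.2 km.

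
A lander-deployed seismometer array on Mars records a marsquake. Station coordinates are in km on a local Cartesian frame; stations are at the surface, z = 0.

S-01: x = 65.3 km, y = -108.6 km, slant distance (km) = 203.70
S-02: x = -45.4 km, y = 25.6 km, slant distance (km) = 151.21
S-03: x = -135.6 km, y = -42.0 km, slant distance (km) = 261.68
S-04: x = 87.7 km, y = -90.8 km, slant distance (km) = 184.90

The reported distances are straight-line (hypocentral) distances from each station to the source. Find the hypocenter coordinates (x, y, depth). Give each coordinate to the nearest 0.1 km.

(87.4, 91.8, 29.1)

Each station gives a sphere (x−x_i)² + (y−y_i)² + z² = d_i² (stations at z=0).
Subtracting the S-01 sphere from S-02 and S-03: z² cancels, leaving linear equations in x and y:
-221.4 x + 268.4 y = 5287.70
-401.8 x + 133.2 y = -22889.42
Solving: x ≈ 87.398, y ≈ 91.794 km (keep extra digits for the depth step; rounded: 87.4, 91.8).
Then from the S-01 sphere: z² = 203.70² − (x − 65.3)² − (y + 108.6)² with x = 87.398, y = 91.794, so z ≈ 29.114 ≈ 29.1 km.
Check against S-04 (with the unrounded solution): distance 184.90 ≈ 184.90 km. ✓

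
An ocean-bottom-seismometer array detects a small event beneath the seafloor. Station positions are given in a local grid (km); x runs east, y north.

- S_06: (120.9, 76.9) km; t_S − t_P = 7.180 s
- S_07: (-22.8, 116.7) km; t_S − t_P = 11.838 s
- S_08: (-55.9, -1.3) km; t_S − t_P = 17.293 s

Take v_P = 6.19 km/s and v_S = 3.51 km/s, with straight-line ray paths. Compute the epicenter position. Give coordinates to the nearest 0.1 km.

Distance from S−P lag: d = Δt · v_P v_S / (v_P − v_S) = Δt · (6.19·3.51)/(6.19−3.51) ≈ 8.1071·Δt.
So d_S_06 = 58.21, d_S_07 = 95.97, d_S_08 = 140.20 km.
Circle about each station: (x − 120.9)² + (y − 76.9)² = 58.21²; (x + 22.8)² + (y − 116.7)² = 95.97²; (x + 55.9)² + (y + 1.3)² = 140.20².
Subtracting the S_06 equation from the S_07 and S_08 equations removes the quadratic terms:
-287.4 x + 79.6 y = -12213.53
-353.6 x − 156.4 y = -33671.56
Solving the 2×2 system: x ≈ 62.8, y ≈ 73.3 km.

x ≈ 62.8 km, y ≈ 73.3 km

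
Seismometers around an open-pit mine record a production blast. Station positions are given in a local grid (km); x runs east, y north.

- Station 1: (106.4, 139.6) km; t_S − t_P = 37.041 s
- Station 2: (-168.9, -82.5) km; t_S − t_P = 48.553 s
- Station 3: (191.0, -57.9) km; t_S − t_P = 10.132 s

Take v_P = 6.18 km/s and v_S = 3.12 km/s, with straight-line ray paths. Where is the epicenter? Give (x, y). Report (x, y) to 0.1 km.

136.9 km east, -91.8 km north

Distance from S−P lag: d = Δt · v_P v_S / (v_P − v_S) = Δt · (6.18·3.12)/(6.18−3.12) ≈ 6.3012·Δt.
So d_Station 1 = 233.40, d_Station 2 = 305.94, d_Station 3 = 63.84 km.
Circle about each station: (x − 106.4)² + (y − 139.6)² = 233.40²; (x + 168.9)² + (y + 82.5)² = 305.94²; (x − 191.0)² + (y + 57.9)² = 63.84².
Subtracting the Station 1 equation from the Station 2 and Station 3 equations removes the quadratic terms:
-550.6 x − 444.2 y = -34599.38
169.2 x − 395.0 y = 59424.30
Solving the 2×2 system: x ≈ 136.9, y ≈ -91.8 km.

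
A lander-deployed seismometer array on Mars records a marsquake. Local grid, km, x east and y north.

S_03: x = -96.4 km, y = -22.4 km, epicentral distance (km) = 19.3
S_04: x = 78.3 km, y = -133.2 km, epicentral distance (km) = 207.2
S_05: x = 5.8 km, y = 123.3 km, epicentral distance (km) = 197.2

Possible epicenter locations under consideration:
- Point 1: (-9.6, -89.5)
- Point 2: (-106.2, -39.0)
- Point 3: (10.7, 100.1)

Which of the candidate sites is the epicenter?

Point 2

For each candidate, compare |candidate − station| to the reported distance:
Point 1: residuals S_03 90.4, S_04 109.0, S_05 16.2 → max 109.0 km
Point 2: residuals S_03 0.0, S_04 0.0, S_05 0.0 → max 0.0 km
Point 3: residuals S_03 143.4, S_04 35.7, S_05 173.5 → max 173.5 km
Only Point 2 has all residuals ≈ 0.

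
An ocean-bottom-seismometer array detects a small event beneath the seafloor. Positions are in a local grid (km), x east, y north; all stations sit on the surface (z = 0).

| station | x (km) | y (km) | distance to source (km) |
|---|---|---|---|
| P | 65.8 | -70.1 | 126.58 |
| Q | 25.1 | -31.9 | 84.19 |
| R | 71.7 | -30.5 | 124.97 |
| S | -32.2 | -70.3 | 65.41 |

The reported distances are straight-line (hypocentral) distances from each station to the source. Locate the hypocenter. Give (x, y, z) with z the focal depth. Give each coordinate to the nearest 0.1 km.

(-43.2, -28.5, 49.1)

Each station gives a sphere (x−x_i)² + (y−y_i)² + z² = d_i² (stations at z=0).
Subtracting the P sphere from Q and R: z² cancels, leaving linear equations in x and y:
-81.4 x + 76.4 y = 1338.51
11.8 x + 79.2 y = -2767.51
Solving: x ≈ -43.200, y ≈ -28.507 km (keep extra digits for the depth step; rounded: -43.2, -28.5).
Then from the P sphere: z² = 126.58² − (x − 65.8)² − (y + 70.1)² with x = -43.200, y = -28.507, so z ≈ 49.107 ≈ 49.1 km.
Check against S (with the unrounded solution): distance 65.42 ≈ 65.41 km. ✓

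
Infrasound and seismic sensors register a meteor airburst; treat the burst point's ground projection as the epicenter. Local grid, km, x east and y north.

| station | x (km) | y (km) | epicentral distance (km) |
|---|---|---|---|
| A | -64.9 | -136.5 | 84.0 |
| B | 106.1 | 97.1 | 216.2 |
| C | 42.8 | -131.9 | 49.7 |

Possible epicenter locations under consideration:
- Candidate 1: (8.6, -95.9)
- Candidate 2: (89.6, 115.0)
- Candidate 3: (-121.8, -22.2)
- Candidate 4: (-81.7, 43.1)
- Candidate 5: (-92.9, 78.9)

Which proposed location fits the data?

Candidate 1

For each candidate, compare |candidate − station| to the reported distance:
Candidate 1: residuals A 0.0, B 0.0, C 0.0 → max 0.0 km
Candidate 2: residuals A 211.2, B 191.9, C 201.6 → max 211.2 km
Candidate 3: residuals A 43.7, B 41.0, C 148.1 → max 148.1 km
Candidate 4: residuals A 96.4, B 20.8, C 165.1 → max 165.1 km
Candidate 5: residuals A 133.2, B 16.4, C 201.0 → max 201.0 km
Only Candidate 1 has all residuals ≈ 0.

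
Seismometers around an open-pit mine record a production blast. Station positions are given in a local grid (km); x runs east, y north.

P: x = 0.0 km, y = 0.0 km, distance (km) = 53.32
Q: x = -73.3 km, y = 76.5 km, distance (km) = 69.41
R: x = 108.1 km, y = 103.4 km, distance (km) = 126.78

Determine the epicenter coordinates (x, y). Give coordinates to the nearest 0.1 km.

Circle about each station: x² + y² = 53.32²; (x + 73.3)² + (y − 76.5)² = 69.41²; (x − 108.1)² + (y − 103.4)² = 126.78².
Subtracting the P equation from the Q and R equations removes the quadratic terms:
-146.6 x + 153.0 y = 9250.41
216.2 x + 206.8 y = 9147.02
Solving the 2×2 system: x ≈ -8.1, y ≈ 52.7 km.

x ≈ -8.1 km, y ≈ 52.7 km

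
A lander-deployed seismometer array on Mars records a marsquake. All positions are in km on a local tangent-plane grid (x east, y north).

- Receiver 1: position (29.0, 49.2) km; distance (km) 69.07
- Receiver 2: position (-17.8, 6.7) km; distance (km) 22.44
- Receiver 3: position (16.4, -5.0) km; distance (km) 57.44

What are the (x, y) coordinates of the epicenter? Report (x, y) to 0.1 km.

x ≈ -34.4 km, y ≈ 21.8 km

Circle about each station: (x − 29.0)² + (y − 49.2)² = 69.07²; (x + 17.8)² + (y − 6.7)² = 22.44²; (x − 16.4)² + (y + 5.0)² = 57.44².
Subtracting pairs of circle equations eliminates x²+y² and gives linear equations (the radical axes):
-93.6 x − 85.0 y = 1367.20
-25.2 x − 108.4 y = -1496.37
Solving the 2×2 system: x ≈ -34.4, y ≈ 21.8 km.
Check against Receiver 1 (with the unrounded x, y): √((x − 29.0)²+(y − 49.2)²) = 69.07 ≈ 69.07 km. ✓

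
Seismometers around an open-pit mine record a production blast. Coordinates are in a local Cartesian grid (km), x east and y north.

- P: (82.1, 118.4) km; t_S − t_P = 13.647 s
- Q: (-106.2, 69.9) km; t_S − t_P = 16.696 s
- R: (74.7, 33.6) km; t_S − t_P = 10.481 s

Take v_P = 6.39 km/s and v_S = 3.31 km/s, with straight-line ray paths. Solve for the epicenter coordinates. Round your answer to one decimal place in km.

8.1 km east, 60.9 km north

Distance from S−P lag: d = Δt · v_P v_S / (v_P − v_S) = Δt · (6.39·3.31)/(6.39−3.31) ≈ 6.8672·Δt.
So d_P = 93.72, d_Q = 114.65, d_R = 71.97 km.
Circle about each station: (x − 82.1)² + (y − 118.4)² = 93.72²; (x + 106.2)² + (y − 69.9)² = 114.65²; (x − 74.7)² + (y − 33.6)² = 71.97².
Subtracting the P equation from the Q and R equations removes the quadratic terms:
-376.6 x − 97.0 y = -8955.70
-14.8 x − 169.6 y = -10446.16
Solving the 2×2 system: x ≈ 8.1, y ≈ 60.9 km.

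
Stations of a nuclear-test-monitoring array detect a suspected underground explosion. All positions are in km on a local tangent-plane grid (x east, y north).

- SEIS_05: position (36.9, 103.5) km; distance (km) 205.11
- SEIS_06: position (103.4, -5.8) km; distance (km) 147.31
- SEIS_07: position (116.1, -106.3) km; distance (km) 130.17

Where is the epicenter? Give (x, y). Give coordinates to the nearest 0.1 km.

(-13.6, -95.3)

Circle about each station: (x − 36.9)² + (y − 103.5)² = 205.11²; (x − 103.4)² + (y + 5.8)² = 147.31²; (x − 116.1)² + (y + 106.3)² = 130.17².
Subtracting the SEIS_05 equation from the SEIS_06 and SEIS_07 equations removes the quadratic terms:
133.0 x − 218.6 y = 19021.22
158.4 x − 419.6 y = 37830.92
Solving the 2×2 system: x ≈ -13.6, y ≈ -95.3 km.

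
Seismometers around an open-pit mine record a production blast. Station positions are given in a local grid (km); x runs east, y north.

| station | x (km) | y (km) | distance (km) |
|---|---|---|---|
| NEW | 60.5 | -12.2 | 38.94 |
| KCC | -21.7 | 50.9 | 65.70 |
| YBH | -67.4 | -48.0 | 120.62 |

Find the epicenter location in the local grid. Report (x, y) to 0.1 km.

x ≈ 34.4 km, y ≈ 16.7 km

Circle about each station: (x − 60.5)² + (y + 12.2)² = 38.94²; (x + 21.7)² + (y − 50.9)² = 65.70²; (x + 67.4)² + (y + 48.0)² = 120.62².
Subtracting the NEW equation from the KCC and YBH equations removes the quadratic terms:
-164.4 x + 126.2 y = -3547.56
-255.8 x − 71.6 y = -9995.19
Solving the 2×2 system: x ≈ 34.4, y ≈ 16.7 km.
Check against NEW (with the unrounded x, y): √((x − 60.5)²+(y + 12.2)²) = 38.94 ≈ 38.94 km. ✓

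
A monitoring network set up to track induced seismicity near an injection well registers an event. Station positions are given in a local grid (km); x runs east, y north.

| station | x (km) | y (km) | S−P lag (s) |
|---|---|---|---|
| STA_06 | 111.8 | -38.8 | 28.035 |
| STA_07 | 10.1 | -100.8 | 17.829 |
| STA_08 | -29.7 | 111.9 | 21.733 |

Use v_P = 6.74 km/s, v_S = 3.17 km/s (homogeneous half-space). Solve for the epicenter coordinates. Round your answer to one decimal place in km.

(-54.4, -15.8)

Distance from S−P lag: d = Δt · v_P v_S / (v_P − v_S) = Δt · (6.74·3.17)/(6.74−3.17) ≈ 5.9848·Δt.
So d_STA_06 = 167.78, d_STA_07 = 106.70, d_STA_08 = 130.07 km.
Circle about each station: (x − 111.8)² + (y + 38.8)² = 167.78²; (x − 10.1)² + (y + 100.8)² = 106.70²; (x + 29.7)² + (y − 111.9)² = 130.07².
Subtracting the STA_06 equation from the STA_07 and STA_08 equations removes the quadratic terms:
-203.4 x − 124.0 y = 13023.21
-283.0 x + 301.4 y = 10630.94
Solving the 2×2 system: x ≈ -54.4, y ≈ -15.8 km.
Check against STA_06 (with the unrounded x, y): √((x − 111.8)²+(y + 38.8)²) = 167.78 ≈ 167.78 km. ✓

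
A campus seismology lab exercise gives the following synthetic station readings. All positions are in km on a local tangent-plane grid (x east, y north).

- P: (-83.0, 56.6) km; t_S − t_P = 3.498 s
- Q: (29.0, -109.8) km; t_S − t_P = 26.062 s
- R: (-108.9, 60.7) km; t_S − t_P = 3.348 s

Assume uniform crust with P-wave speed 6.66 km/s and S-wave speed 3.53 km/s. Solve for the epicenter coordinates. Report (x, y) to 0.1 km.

(-100.5, 37.0)

Distance from S−P lag: d = Δt · v_P v_S / (v_P − v_S) = Δt · (6.66·3.53)/(6.66−3.53) ≈ 7.5111·Δt.
So d_P = 26.27, d_Q = 195.75, d_R = 25.15 km.
Circle about each station: (x + 83.0)² + (y − 56.6)² = 26.27²; (x − 29.0)² + (y + 109.8)² = 195.75²; (x + 108.9)² + (y − 60.7)² = 25.15².
Subtracting the P equation from the Q and R equations removes the quadratic terms:
224.0 x − 332.8 y = -34823.47
-51.8 x + 8.2 y = 5508.73
Solving the 2×2 system: x ≈ -100.5, y ≈ 37.0 km.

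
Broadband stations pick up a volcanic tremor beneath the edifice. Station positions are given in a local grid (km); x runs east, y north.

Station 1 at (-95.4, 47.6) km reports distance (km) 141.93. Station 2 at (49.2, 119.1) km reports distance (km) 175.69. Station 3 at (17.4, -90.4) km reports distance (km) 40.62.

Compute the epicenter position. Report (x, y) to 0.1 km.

Circle about each station: (x + 95.4)² + (y − 47.6)² = 141.93²; (x − 49.2)² + (y − 119.1)² = 175.69²; (x − 17.4)² + (y + 90.4)² = 40.62².
Subtracting pairs of circle equations eliminates x²+y² and gives linear equations (the radical axes):
289.2 x + 143.0 y = -5484.32
225.6 x − 276.0 y = 15602.14
Solving the 2×2 system: x ≈ 6.4, y ≈ -51.3 km.
Check against Station 1 (with the unrounded x, y): √((x + 95.4)²+(y − 47.6)²) = 141.93 ≈ 141.93 km. ✓

6.4 km east, -51.3 km north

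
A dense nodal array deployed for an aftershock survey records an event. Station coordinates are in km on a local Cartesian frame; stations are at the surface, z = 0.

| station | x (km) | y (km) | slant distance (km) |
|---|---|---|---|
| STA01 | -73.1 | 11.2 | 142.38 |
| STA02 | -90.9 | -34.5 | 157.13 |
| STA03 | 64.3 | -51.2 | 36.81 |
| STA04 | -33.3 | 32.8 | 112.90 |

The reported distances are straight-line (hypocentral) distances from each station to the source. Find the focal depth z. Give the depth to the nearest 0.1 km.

depth ≈ 20.0 km

Each station gives a sphere (x−x_i)² + (y−y_i)² + z² = d_i² (stations at z=0).
Subtracting the STA01 sphere from STA02 and STA03: z² cancels, leaving linear equations in x and y:
-35.6 x − 91.4 y = -433.76
274.8 x − 124.8 y = 20203.97
Solving: x ≈ 64.303, y ≈ -20.300 km (keep extra digits for the depth step; rounded: 64.3, -20.3).
Then from the STA01 sphere: z² = 142.38² − (x + 73.1)² − (y − 11.2)² with x = 64.303, y = -20.300, so z ≈ 20.006 ≈ 20.0 km.
Check against STA04 (with the unrounded solution): distance 112.90 ≈ 112.90 km. ✓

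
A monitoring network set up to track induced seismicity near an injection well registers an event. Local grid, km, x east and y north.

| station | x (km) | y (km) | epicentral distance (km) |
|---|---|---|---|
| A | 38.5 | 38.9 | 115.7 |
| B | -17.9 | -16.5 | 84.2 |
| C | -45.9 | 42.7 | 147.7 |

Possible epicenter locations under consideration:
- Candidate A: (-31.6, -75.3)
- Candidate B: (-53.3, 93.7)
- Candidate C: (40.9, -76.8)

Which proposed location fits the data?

For each candidate, compare |candidate − station| to the reported distance:
Candidate A: residuals A 18.3, B 23.8, C 28.8 → max 28.8 km
Candidate B: residuals A 8.8, B 31.5, C 96.2 → max 96.2 km
Candidate C: residuals A 0.0, B 0.0, C 0.0 → max 0.0 km
Only Candidate C has all residuals ≈ 0.

Candidate C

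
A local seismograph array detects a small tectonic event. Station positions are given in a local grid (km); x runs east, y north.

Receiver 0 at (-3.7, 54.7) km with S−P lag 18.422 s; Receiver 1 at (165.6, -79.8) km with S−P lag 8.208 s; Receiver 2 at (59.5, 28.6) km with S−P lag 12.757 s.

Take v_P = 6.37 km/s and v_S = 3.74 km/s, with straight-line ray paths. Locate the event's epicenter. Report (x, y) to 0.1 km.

Distance from S−P lag: d = Δt · v_P v_S / (v_P − v_S) = Δt · (6.37·3.74)/(6.37−3.74) ≈ 9.0585·Δt.
So d_Receiver 0 = 166.88, d_Receiver 1 = 74.35, d_Receiver 2 = 115.56 km.
Circle about each station: (x + 3.7)² + (y − 54.7)² = 166.88²; (x − 165.6)² + (y + 79.8)² = 74.35²; (x − 59.5)² + (y − 28.6)² = 115.56².
Subtracting pairs of circle equations eliminates x²+y² and gives linear equations (the radical axes):
338.6 x − 269.0 y = 53106.63
126.4 x − 52.2 y = 15847.25
Solving the 2×2 system: x ≈ 91.3, y ≈ -82.5 km.
Check against Receiver 0 (with the unrounded x, y): √((x + 3.7)²+(y − 54.7)²) = 166.88 ≈ 166.88 km. ✓

x ≈ 91.3 km, y ≈ -82.5 km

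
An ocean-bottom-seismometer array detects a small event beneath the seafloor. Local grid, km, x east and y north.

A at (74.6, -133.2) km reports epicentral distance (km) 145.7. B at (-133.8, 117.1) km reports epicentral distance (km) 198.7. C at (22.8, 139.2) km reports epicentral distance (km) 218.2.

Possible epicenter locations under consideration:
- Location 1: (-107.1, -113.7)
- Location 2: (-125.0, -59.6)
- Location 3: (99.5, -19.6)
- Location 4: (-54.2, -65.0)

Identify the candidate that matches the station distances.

Location 4

For each candidate, compare |candidate − station| to the reported distance:
Location 1: residuals A 37.0, B 33.6, C 66.1 → max 66.1 km
Location 2: residuals A 67.0, B 21.8, C 29.5 → max 67.0 km
Location 3: residuals A 29.4, B 71.7, C 41.8 → max 71.7 km
Location 4: residuals A 0.0, B 0.0, C 0.0 → max 0.0 km
Only Location 4 has all residuals ≈ 0.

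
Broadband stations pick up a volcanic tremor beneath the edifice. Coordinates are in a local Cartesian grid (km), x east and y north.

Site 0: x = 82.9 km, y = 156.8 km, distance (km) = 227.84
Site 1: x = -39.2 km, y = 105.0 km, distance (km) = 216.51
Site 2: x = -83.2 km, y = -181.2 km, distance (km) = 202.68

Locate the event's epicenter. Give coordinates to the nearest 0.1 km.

Circle about each station: (x − 82.9)² + (y − 156.8)² = 227.84²; (x + 39.2)² + (y − 105.0)² = 216.51²; (x + 83.2)² + (y + 181.2)² = 202.68².
Subtracting the Site 0 equation from the Site 1 and Site 2 equations removes the quadratic terms:
-244.2 x − 103.6 y = -13862.52
-332.2 x − 676.0 y = 19128.91
Solving the 2×2 system: x ≈ 86.9, y ≈ -71.0 km.

x ≈ 86.9 km, y ≈ -71.0 km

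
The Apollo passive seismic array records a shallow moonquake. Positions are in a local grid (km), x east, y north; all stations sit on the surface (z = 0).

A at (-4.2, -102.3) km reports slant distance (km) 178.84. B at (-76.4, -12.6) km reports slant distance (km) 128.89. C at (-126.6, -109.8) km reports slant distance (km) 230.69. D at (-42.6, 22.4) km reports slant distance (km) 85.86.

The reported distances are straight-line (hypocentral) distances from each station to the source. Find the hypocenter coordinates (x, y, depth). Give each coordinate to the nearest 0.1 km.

Each station gives a sphere (x−x_i)² + (y−y_i)² + z² = d_i² (stations at z=0).
Subtracting the A sphere from B and C: z² cancels, leaving linear equations in x and y:
-144.4 x + 179.4 y = 10883.90
-244.8 x − 15.0 y = -3633.46
Solving: x ≈ 10.602, y ≈ 69.202 km (keep extra digits for the depth step; rounded: 10.6, 69.2).
Then from the A sphere: z² = 178.84² − (x + 4.2)² − (y + 102.3)² with x = 10.602, y = 69.202, so z ≈ 48.494 ≈ 48.5 km.
Check against D (with the unrounded solution): distance 85.86 ≈ 85.86 km. ✓

(10.6, 69.2, 48.5)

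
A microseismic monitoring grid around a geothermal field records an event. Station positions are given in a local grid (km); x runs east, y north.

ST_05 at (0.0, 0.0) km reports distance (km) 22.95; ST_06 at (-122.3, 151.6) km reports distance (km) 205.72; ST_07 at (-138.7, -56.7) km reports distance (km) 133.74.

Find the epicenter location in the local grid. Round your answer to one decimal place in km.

Circle about each station: x² + y² = 22.95²; (x + 122.3)² + (y − 151.6)² = 205.72²; (x + 138.7)² + (y + 56.7)² = 133.74².
Subtracting the ST_05 equation from the ST_06 and ST_07 equations removes the quadratic terms:
-244.6 x + 303.2 y = -3854.17
-277.4 x − 113.4 y = 5092.89
Solving the 2×2 system: x ≈ -9.9, y ≈ -20.7 km.

x ≈ -9.9 km, y ≈ -20.7 km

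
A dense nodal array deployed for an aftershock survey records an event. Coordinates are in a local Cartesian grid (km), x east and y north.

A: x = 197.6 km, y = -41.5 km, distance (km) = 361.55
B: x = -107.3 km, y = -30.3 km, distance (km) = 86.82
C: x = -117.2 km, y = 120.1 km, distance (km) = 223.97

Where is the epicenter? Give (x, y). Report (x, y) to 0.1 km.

Circle about each station: (x − 197.6)² + (y + 41.5)² = 361.55²; (x + 107.3)² + (y + 30.3)² = 86.82²; (x + 117.2)² + (y − 120.1)² = 223.97².
Subtracting pairs of circle equations eliminates x²+y² and gives linear equations (the radical axes):
-609.8 x + 22.4 y = 94844.06
-629.6 x + 323.2 y = 67947.68
Solving the 2×2 system: x ≈ -159.2, y ≈ -99.9 km.

-159.2 km east, -99.9 km north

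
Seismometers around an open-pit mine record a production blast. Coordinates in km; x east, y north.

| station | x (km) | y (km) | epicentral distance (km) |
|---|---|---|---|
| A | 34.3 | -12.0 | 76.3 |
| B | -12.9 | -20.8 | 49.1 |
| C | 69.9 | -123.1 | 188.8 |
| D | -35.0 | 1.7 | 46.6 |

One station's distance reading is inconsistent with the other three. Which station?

B

Solve using three stations at a time. Using A, C, D (subtract circle equations pairwise → linear system) gives (x, y) ≈ (-16.9, 44.6).
Distances from that point to each station vs reported:
  A: calculated 76.3 vs reported 76.3 → residual 0.0 km
  B: calculated 65.5 vs reported 49.1 → residual 16.4 km
  C: calculated 188.8 vs reported 188.8 → residual 0.0 km
  D: calculated 46.6 vs reported 46.6 → residual 0.0 km
A, C, D are mutually consistent (residuals ≈ 0); B is off by 16.4 km.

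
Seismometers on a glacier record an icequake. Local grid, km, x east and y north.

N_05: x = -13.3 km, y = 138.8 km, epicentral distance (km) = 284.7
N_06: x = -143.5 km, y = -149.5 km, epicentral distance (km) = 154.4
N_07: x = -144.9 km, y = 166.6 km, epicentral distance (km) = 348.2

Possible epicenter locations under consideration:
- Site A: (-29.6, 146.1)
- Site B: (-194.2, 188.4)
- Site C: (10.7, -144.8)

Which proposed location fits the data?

Site C

For each candidate, compare |candidate − station| to the reported distance:
Site A: residuals N_05 266.8, N_06 162.4, N_07 231.1 → max 266.8 km
Site B: residuals N_05 97.1, N_06 187.3, N_07 294.3 → max 294.3 km
Site C: residuals N_05 0.1, N_06 0.1, N_07 0.1 → max 0.1 km
Only Site C has all residuals ≈ 0.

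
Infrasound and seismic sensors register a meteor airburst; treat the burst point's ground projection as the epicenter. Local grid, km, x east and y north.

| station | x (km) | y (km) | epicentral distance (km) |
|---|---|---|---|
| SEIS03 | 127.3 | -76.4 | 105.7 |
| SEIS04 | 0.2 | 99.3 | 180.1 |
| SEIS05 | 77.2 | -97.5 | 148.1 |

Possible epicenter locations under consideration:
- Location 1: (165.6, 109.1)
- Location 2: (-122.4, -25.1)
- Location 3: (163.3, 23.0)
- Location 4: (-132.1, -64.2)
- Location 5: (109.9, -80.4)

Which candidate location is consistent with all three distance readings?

For each candidate, compare |candidate − station| to the reported distance:
Location 1: residuals SEIS03 83.7, SEIS04 14.4, SEIS05 76.6 → max 83.7 km
Location 2: residuals SEIS03 149.2, SEIS04 5.4, SEIS05 64.2 → max 149.2 km
Location 3: residuals SEIS03 0.0, SEIS04 0.0, SEIS05 0.0 → max 0.0 km
Location 4: residuals SEIS03 154.0, SEIS04 30.2, SEIS05 63.8 → max 154.0 km
Location 5: residuals SEIS03 87.8, SEIS04 30.4, SEIS05 111.2 → max 111.2 km
Only Location 3 has all residuals ≈ 0.

Location 3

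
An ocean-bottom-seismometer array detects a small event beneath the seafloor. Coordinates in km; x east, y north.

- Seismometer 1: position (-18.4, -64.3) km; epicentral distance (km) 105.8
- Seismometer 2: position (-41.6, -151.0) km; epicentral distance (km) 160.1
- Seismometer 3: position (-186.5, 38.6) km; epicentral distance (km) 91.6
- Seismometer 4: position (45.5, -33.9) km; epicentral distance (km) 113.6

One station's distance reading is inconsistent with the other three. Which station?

Seismometer 4

Solve using three stations at a time. Using Seismometer 1, Seismometer 2, Seismometer 3 (subtract circle equations pairwise → linear system) gives (x, y) ≈ (-105.5, -4.2).
Distances from that point to each station vs reported:
  Seismometer 1: calculated 105.8 vs reported 105.8 → residual 0.0 km
  Seismometer 2: calculated 160.1 vs reported 160.1 → residual 0.0 km
  Seismometer 3: calculated 91.6 vs reported 91.6 → residual 0.0 km
  Seismometer 4: calculated 153.9 vs reported 113.6 → residual 40.3 km
Seismometer 1, Seismometer 2, Seismometer 3 are mutually consistent (residuals ≈ 0); Seismometer 4 is off by 40.3 km.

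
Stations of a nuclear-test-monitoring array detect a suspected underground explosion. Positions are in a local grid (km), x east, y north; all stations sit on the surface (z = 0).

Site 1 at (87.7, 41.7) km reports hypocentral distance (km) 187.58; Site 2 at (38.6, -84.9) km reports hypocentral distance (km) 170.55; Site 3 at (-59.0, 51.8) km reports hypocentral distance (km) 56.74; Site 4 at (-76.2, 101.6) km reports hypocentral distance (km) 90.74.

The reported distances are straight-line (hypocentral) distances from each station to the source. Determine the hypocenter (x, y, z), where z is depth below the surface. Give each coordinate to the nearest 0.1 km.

Each station gives a sphere (x−x_i)² + (y−y_i)² + z² = d_i² (stations at z=0).
Subtracting the Site 1 sphere from Site 2 and Site 3: z² cancels, leaving linear equations in x and y:
-98.2 x − 253.2 y = 5366.74
-293.4 x + 20.2 y = 28700.89
Solving: x ≈ -96.699, y ≈ 16.308 km (keep extra digits for the depth step; rounded: -96.7, 16.3).
Then from the Site 1 sphere: z² = 187.58² − (x − 87.7)² − (y − 41.7)² with x = -96.699, y = 16.308, so z ≈ 23.206 ≈ 23.2 km.

(-96.7, 16.3, 23.2)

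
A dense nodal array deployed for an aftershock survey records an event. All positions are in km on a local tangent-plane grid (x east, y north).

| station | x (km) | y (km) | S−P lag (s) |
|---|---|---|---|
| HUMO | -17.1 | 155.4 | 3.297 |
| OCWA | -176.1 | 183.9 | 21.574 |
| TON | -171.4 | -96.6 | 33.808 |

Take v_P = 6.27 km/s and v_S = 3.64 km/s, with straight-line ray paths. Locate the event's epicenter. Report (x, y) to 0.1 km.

Distance from S−P lag: d = Δt · v_P v_S / (v_P − v_S) = Δt · (6.27·3.64)/(6.27−3.64) ≈ 8.6779·Δt.
So d_HUMO = 28.61, d_OCWA = 187.22, d_TON = 293.38 km.
Circle about each station: (x + 17.1)² + (y − 155.4)² = 28.61²; (x + 176.1)² + (y − 183.9)² = 187.22²; (x + 171.4)² + (y + 96.6)² = 293.38².
Subtracting pairs of circle equations eliminates x²+y² and gives linear equations (the radical axes):
-318.0 x + 57.0 y = 6156.05
-308.6 x − 504.0 y = -70985.34
Solving the 2×2 system: x ≈ 5.3, y ≈ 137.6 km.

5.3 km east, 137.6 km north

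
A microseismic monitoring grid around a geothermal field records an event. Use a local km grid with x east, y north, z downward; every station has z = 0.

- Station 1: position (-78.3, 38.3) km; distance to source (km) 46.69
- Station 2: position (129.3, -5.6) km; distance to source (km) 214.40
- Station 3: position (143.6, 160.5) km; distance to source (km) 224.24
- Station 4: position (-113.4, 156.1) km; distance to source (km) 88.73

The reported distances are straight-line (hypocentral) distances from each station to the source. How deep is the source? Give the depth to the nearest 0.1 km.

depth ≈ 11.4 km

Each station gives a sphere (x−x_i)² + (y−y_i)² + z² = d_i² (stations at z=0).
Subtracting the Station 1 sphere from Station 2 and Station 3: z² cancels, leaving linear equations in x and y:
415.2 x − 87.8 y = -34635.33
443.8 x + 244.4 y = -9320.19
Solving: x ≈ -66.100, y ≈ 81.895 km (keep extra digits for the depth step; rounded: -66.1, 81.9).
Then from the Station 1 sphere: z² = 46.69² − (x + 78.3)² − (y − 38.3)² with x = -66.100, y = 81.895, so z ≈ 11.428 ≈ 11.4 km.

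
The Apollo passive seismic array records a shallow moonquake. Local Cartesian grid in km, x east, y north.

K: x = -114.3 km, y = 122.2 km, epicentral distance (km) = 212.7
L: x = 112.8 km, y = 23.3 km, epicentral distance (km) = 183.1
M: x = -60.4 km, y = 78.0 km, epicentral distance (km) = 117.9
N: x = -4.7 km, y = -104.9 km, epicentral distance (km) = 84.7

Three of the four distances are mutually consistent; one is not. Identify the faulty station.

Solve using three stations at a time. Using L, M, N (subtract circle equations pairwise → linear system) gives (x, y) ≈ (-59.1, -39.9).
Distances from that point to each station vs reported:
  K: calculated 171.3 vs reported 212.7 → residual 41.4 km
  L: calculated 183.1 vs reported 183.1 → residual 0.0 km
  M: calculated 117.9 vs reported 117.9 → residual 0.0 km
  N: calculated 84.7 vs reported 84.7 → residual 0.0 km
L, M, N are mutually consistent (residuals ≈ 0); K is off by 41.4 km.

K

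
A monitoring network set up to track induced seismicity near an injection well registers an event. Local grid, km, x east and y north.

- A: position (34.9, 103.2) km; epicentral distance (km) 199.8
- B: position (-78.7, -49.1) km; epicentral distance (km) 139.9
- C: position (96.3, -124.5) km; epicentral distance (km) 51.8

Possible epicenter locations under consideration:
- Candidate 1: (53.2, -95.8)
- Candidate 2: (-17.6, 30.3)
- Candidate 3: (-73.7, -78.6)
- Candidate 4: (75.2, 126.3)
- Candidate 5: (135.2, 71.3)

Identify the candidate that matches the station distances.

For each candidate, compare |candidate − station| to the reported distance:
Candidate 1: residuals A 0.0, B 0.0, C 0.0 → max 0.0 km
Candidate 2: residuals A 110.0, B 39.7, C 140.4 → max 140.4 km
Candidate 3: residuals A 12.0, B 110.0, C 124.3 → max 124.3 km
Candidate 4: residuals A 153.3, B 93.4, C 199.9 → max 199.9 km
Candidate 5: residuals A 94.5, B 105.6, C 147.8 → max 147.8 km
Only Candidate 1 has all residuals ≈ 0.

Candidate 1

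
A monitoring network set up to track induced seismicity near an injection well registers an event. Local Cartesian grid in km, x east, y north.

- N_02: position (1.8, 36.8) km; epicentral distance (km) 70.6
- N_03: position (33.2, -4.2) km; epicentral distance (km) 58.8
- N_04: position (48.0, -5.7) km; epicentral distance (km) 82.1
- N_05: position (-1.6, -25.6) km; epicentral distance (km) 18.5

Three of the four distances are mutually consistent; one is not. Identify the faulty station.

Solve using three stations at a time. Using N_02, N_03, N_05 (subtract circle equations pairwise → linear system) gives (x, y) ≈ (-19.3, -30.5).
Distances from that point to each station vs reported:
  N_02: calculated 70.6 vs reported 70.6 → residual 0.0 km
  N_03: calculated 58.8 vs reported 58.8 → residual 0.0 km
  N_04: calculated 71.8 vs reported 82.1 → residual 10.3 km
  N_05: calculated 18.4 vs reported 18.5 → residual 0.1 km
N_02, N_03, N_05 are mutually consistent (residuals ≈ 0); N_04 is off by 10.3 km.

N_04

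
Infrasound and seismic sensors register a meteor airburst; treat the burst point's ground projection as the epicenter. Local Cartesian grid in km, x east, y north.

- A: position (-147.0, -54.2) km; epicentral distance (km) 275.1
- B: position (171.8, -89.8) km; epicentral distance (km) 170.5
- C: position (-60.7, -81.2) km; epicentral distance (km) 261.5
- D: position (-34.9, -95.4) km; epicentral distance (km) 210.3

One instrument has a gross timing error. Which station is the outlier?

Solve using three stations at a time. Using A, B, D (subtract circle equations pairwise → linear system) gives (x, y) ≈ (100.8, 65.3).
Distances from that point to each station vs reported:
  A: calculated 275.1 vs reported 275.1 → residual 0.0 km
  B: calculated 170.6 vs reported 170.5 → residual 0.1 km
  C: calculated 218.1 vs reported 261.5 → residual 43.4 km
  D: calculated 210.3 vs reported 210.3 → residual 0.0 km
A, B, D are mutually consistent (residuals ≈ 0); C is off by 43.4 km.

C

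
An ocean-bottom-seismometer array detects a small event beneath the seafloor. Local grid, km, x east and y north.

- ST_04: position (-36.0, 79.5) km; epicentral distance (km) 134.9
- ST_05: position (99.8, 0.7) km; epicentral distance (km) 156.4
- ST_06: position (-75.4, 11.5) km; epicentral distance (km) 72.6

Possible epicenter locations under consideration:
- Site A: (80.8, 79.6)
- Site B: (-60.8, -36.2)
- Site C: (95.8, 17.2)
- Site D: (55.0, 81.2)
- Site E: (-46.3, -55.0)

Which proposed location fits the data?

Site E

For each candidate, compare |candidate − station| to the reported distance:
Site A: residuals ST_04 18.1, ST_05 75.2, ST_06 97.8 → max 97.8 km
Site B: residuals ST_04 16.6, ST_05 8.4, ST_06 22.7 → max 22.7 km
Site C: residuals ST_04 10.9, ST_05 139.4, ST_06 98.7 → max 139.4 km
Site D: residuals ST_04 43.9, ST_05 64.3, ST_06 75.3 → max 75.3 km
Site E: residuals ST_04 0.0, ST_05 0.0, ST_06 0.0 → max 0.0 km
Only Site E has all residuals ≈ 0.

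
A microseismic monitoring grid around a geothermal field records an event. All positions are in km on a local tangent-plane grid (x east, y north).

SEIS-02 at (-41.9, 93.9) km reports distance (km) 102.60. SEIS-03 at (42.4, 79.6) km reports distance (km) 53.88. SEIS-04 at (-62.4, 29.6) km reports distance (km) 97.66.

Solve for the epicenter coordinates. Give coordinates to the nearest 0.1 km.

Circle about each station: (x + 41.9)² + (y − 93.9)² = 102.60²; (x − 42.4)² + (y − 79.6)² = 53.88²; (x + 62.4)² + (y − 29.6)² = 97.66².
Subtracting the SEIS-02 equation from the SEIS-03 and SEIS-04 equations removes the quadratic terms:
168.6 x − 28.6 y = 5184.81
-41.0 x − 128.6 y = -4813.62
Solving the 2×2 system: x ≈ 35.2, y ≈ 26.2 km.
Check against SEIS-02 (with the unrounded x, y): √((x + 41.9)²+(y − 93.9)²) = 102.60 ≈ 102.60 km. ✓

35.2 km east, 26.2 km north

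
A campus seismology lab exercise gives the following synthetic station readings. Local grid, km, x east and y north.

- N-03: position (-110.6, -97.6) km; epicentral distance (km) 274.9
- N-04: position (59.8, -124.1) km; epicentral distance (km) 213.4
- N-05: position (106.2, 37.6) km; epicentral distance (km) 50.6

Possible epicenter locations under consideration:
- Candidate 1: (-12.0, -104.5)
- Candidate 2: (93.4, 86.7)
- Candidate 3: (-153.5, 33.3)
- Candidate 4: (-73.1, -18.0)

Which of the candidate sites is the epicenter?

Candidate 2

For each candidate, compare |candidate − station| to the reported distance:
Candidate 1: residuals N-03 176.1, N-04 139.0, N-05 134.2 → max 176.1 km
Candidate 2: residuals N-03 0.0, N-04 0.1, N-05 0.1 → max 0.1 km
Candidate 3: residuals N-03 137.1, N-04 51.7, N-05 209.1 → max 209.1 km
Candidate 4: residuals N-03 186.9, N-04 43.3, N-05 137.1 → max 186.9 km
Only Candidate 2 has all residuals ≈ 0.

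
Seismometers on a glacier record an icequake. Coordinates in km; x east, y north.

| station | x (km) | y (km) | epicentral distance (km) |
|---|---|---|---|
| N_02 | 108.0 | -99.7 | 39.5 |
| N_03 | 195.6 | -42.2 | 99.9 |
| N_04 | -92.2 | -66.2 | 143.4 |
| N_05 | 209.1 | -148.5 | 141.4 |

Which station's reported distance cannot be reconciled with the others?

Solve using three stations at a time. Using N_02, N_03, N_05 (subtract circle equations pairwise → linear system) gives (x, y) ≈ (97.6, -61.6).
Distances from that point to each station vs reported:
  N_02: calculated 39.5 vs reported 39.5 → residual 0.0 km
  N_03: calculated 99.9 vs reported 99.9 → residual 0.0 km
  N_04: calculated 189.8 vs reported 143.4 → residual 46.4 km
  N_05: calculated 141.4 vs reported 141.4 → residual 0.0 km
N_02, N_03, N_05 are mutually consistent (residuals ≈ 0); N_04 is off by 46.4 km.

N_04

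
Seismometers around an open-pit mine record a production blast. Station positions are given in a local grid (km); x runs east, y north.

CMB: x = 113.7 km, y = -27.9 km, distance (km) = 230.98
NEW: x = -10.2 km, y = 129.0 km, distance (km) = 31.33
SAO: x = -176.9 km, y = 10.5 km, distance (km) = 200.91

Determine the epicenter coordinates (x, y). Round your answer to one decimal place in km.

x ≈ -32.9 km, y ≈ 150.6 km

Circle about each station: (x − 113.7)² + (y + 27.9)² = 230.98²; (x + 10.2)² + (y − 129.0)² = 31.33²; (x + 176.9)² + (y − 10.5)² = 200.91².
Subtracting the CMB equation from the NEW and SAO equations removes the quadratic terms:
-247.8 x + 313.8 y = 55409.13
-581.2 x + 76.8 y = 30684.69
Solving the 2×2 system: x ≈ -32.9, y ≈ 150.6 km.
Check against CMB (with the unrounded x, y): √((x − 113.7)²+(y + 27.9)²) = 230.98 ≈ 230.98 km. ✓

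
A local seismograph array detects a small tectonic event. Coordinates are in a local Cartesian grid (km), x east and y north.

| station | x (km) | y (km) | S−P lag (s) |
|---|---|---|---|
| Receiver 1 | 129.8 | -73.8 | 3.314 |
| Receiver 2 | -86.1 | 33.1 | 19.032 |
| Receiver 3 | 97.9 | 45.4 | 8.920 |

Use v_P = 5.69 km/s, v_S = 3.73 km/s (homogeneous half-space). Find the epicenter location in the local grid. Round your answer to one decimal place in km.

Distance from S−P lag: d = Δt · v_P v_S / (v_P − v_S) = Δt · (5.69·3.73)/(5.69−3.73) ≈ 10.8284·Δt.
So d_Receiver 1 = 35.89, d_Receiver 2 = 206.09, d_Receiver 3 = 96.59 km.
Circle about each station: (x − 129.8)² + (y + 73.8)² = 35.89²; (x + 86.1)² + (y − 33.1)² = 206.09²; (x − 97.9)² + (y − 45.4)² = 96.59².
Subtracting the Receiver 1 equation from the Receiver 2 and Receiver 3 equations removes the quadratic terms:
-431.8 x + 213.8 y = -54970.66
-63.8 x + 238.4 y = -18690.45
Solving the 2×2 system: x ≈ 102.0, y ≈ -51.1 km.

x ≈ 102.0 km, y ≈ -51.1 km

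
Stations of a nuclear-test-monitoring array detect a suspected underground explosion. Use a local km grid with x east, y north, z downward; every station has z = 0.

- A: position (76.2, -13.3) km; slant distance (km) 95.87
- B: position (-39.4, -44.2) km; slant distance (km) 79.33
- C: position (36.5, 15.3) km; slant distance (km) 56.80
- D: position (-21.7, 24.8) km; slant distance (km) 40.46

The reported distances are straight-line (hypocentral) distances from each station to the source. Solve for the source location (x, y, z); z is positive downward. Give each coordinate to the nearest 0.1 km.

Each station gives a sphere (x−x_i)² + (y−y_i)² + z² = d_i² (stations at z=0).
Subtracting the A sphere from B and C: z² cancels, leaving linear equations in x and y:
-231.2 x − 61.8 y = 420.48
-79.4 x + 57.2 y = 1547.83
Solving: x ≈ -6.602, y ≈ 17.895 km (keep extra digits for the depth step; rounded: -6.6, 17.9).
Then from the A sphere: z² = 95.87² − (x − 76.2)² − (y + 13.3)² with x = -6.602, y = 17.895, so z ≈ 36.902 ≈ 36.9 km.
Check against D (with the unrounded solution): distance 40.46 ≈ 40.46 km. ✓

(-6.6, 17.9, 36.9)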